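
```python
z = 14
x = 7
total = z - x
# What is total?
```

Trace:
`z = 14` → z = 14
`x = 7` → x = 7
`total = z - x` → total = 7
So total = 7

Answer: 7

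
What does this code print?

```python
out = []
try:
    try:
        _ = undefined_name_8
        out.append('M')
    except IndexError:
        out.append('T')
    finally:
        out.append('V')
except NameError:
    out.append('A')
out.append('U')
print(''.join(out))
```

Execution trace: 'V' (finally) → 'A' (outer except NameError) → 'U' (after the try/except). Output: VAU

Answer: VAU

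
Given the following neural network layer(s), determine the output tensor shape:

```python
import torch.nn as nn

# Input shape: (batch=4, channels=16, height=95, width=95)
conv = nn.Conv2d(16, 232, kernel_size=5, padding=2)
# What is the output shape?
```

Input: (4, 16, 95, 95) -> Output: (4, 232, 95, 95)

Answer: (4, 232, 95, 95)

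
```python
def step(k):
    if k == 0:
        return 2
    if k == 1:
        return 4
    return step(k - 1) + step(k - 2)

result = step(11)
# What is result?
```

Build up from base cases: step(0)=2, step(1)=4, step(2)=6, step(3)=10, step(4)=16, step(5)=26, step(6)=42, ..., step(11)=466

Answer: 466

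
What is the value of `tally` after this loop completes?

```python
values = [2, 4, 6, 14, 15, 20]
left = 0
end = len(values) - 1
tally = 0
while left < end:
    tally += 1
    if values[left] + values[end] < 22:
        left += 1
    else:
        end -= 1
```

Steps to find pair summing to 22
`tally` takes the values: 0 → 1 → 2 → 3 → 4 → 5

Answer: 5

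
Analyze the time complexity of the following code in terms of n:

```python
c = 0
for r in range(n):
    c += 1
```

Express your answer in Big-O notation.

Each loop level contributes: n. Multiplying the contributions gives O(n).

Answer: O(n)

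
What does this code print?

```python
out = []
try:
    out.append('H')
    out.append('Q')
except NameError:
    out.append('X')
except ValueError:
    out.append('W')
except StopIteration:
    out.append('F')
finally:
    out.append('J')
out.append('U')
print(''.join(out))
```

Execution trace: 'H' (try body) → 'Q' (try body, no exception) → 'J' (finally) → 'U' (after the try/except). Output: HQJU

Answer: HQJU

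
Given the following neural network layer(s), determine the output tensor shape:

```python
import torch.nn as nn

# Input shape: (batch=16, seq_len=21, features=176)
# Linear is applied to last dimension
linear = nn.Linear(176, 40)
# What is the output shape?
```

Input: (16, 21, 176) -> Output: (16, 21, 40)

Answer: (16, 21, 40)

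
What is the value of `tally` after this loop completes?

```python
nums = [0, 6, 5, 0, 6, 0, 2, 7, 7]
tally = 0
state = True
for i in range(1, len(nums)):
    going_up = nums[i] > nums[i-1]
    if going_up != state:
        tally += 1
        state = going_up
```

Count direction changes in [0, 6, 5, 0, 6, 0, 2, 7, 7]
`tally` takes the values: 0 → 1 → 2 → 3 → 4 → 5

Answer: 5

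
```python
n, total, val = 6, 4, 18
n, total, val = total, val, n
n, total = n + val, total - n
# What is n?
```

Trace:
`n, total, val = 6, 4, 18` → n = 6; total = 4; val = 18
`n, total, val = total, val, n` → n = 4; total = 18; val = 6
`n, total = n + val, total - n` → n = 10; total = 14
So n = 10

Answer: 10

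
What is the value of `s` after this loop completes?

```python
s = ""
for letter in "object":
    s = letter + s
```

Reverse 'object'
`s` takes the values: "" → "o" → "bo" → "jbo" → "ejbo" → "cejbo" → "tcejbo"

Answer: "tcejbo"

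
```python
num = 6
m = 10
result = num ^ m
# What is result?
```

Trace:
`num = 6` → num = 6
`m = 10` → m = 10
`result = num ^ m` → result = 12
So result = 12

Answer: 12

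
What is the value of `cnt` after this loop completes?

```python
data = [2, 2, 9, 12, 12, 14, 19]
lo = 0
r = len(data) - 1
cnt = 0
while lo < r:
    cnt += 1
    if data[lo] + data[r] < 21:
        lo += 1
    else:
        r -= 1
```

Steps to find pair summing to 21
`cnt` takes the values: 0 → 1 → 2 → 3 → 4 → 5 → 6

Answer: 6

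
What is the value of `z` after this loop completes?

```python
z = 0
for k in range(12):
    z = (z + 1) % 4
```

Increment mod 4, 12 times = 0
`z` takes the values: 0 → 1 → 2 → 3 → 0 → 1 → 2 → 3 → 0 → 1 → 2 → 3 → 0

Answer: 0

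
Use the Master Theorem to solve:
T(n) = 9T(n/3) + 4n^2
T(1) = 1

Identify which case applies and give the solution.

a=9, b=3, f(n)=4n^2. log_3(9) = 2. Since c=2 = 2, Case 2 applies: T(n) = Θ(n^log_b(a) · log n) = O(n^2 log n).

Answer: O(n^2 log n) - Case 2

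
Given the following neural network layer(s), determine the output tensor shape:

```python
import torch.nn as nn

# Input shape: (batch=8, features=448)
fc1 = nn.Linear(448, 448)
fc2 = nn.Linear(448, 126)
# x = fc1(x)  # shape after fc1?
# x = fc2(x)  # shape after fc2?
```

Input: (8, 448) -> after fc1: (8, 448) -> Output: (8, 126)

Answer: (8, 126)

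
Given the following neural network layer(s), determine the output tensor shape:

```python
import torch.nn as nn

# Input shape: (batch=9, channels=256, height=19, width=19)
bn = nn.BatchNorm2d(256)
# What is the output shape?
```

Input: (9, 256, 19, 19) -> Output: (9, 256, 19, 19)

Answer: (9, 256, 19, 19)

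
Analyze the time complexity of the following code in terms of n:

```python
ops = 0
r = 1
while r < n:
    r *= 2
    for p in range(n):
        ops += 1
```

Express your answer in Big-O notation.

Each loop level contributes: log n × n. Multiplying the contributions gives O(n log n).

Answer: O(n log n)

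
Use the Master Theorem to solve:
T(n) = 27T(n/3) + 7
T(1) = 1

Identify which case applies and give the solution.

a=27, b=3, f(n)=7. log_3(27) = 3. Since c=0 < 3, Case 1 applies: T(n) = Θ(n^log_b(a)) = O(n^3).

Answer: O(n^3) - Case 1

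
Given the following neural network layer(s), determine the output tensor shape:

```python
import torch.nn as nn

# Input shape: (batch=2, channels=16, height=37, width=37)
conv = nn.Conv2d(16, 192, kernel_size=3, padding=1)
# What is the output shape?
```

Input: (2, 16, 37, 37) -> Output: (2, 192, 37, 37)

Answer: (2, 192, 37, 37)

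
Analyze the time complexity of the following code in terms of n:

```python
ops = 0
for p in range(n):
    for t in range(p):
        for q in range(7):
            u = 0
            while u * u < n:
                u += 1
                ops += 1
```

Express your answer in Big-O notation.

Each loop level contributes: n × n × 1 × √n. Multiplying the contributions gives O(n^2√n).

Answer: O(n^2√n)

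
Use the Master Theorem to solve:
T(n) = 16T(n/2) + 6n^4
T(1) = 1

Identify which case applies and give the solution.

a=16, b=2, f(n)=6n^4. log_2(16) = 4. Since c=4 = 4, Case 2 applies: T(n) = Θ(n^log_b(a) · log n) = O(n^4 log n).

Answer: O(n^4 log n) - Case 2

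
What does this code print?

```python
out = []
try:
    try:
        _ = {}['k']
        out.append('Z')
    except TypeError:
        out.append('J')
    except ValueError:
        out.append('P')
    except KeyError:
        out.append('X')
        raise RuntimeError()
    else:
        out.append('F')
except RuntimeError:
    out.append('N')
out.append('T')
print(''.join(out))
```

Execution trace: 'X' (inner except KeyError) → 'N' (outer except RuntimeError) → 'T' (after the try/except). Output: XNT

Answer: XNT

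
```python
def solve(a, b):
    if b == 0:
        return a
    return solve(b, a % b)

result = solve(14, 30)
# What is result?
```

solve(14, 30) -> solve(30, 14) -> solve(14, 2) -> solve(2, 0) -> 2

Answer: 2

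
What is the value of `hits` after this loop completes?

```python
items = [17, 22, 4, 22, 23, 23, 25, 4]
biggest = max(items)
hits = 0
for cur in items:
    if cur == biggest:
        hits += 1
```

Count of max value 25 in [17, 22, 4, 22, 23, 23, 25, 4]
`hits` takes the values: 0 → 1

Answer: 1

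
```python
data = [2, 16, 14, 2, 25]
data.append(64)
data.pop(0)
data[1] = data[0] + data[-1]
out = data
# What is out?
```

Trace:
`data = [2, 16, 14, 2, 25]` → data = [2, 16, 14, 2, 25]
`data.append(64)` → data = [2, 16, 14, 2, 25, 64]
`data.pop(0)` → data = [16, 14, 2, 25, 64]
`data[1] = data[0] + data[-1]` → data = [16, 80, 2, 25, 64]
`out = data` → out = [16, 80, 2, 25, 64]
So out = [16, 80, 2, 25, 64]

Answer: [16, 80, 2, 25, 64]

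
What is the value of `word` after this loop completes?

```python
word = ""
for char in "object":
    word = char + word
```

Reverse 'object'
`word` takes the values: "" → "o" → "bo" → "jbo" → "ejbo" → "cejbo" → "tcejbo"

Answer: "tcejbo"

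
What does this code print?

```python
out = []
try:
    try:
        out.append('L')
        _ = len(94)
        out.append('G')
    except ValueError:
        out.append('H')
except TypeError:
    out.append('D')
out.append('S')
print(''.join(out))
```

Execution trace: 'L' (inner try body) → 'D' (outer except TypeError) → 'S' (after the try/except). Output: LDS

Answer: LDS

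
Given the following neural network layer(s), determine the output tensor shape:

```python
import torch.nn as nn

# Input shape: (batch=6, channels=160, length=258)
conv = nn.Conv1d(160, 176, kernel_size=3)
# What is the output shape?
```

Input: (6, 160, 258) -> Output: (6, 176, 256)

Answer: (6, 176, 256)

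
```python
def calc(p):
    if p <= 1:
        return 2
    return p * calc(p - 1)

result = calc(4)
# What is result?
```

calc(4) = 4 * 3 * 2 * 2 = 48

Answer: 48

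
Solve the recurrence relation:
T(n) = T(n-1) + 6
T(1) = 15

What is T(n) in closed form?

Unrolling: T(n) = T(1) + 6·(n-1) = 15 + 6(n-1) = 6n + 9.

Answer: T(n) = 6n + 9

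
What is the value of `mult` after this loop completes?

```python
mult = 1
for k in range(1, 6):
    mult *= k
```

5! = 120
`mult` takes the values: 1 → 2 → 6 → 24 → 120

Answer: 120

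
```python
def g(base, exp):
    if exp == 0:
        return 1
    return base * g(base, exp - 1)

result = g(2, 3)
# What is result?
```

g(2, 3) = 2 * 2 * 2 = 8

Answer: 8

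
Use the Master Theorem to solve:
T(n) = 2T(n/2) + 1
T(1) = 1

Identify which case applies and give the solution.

a=2, b=2, f(n)=1. log_2(2) = 1. Since c=0 < 1, Case 1 applies: T(n) = Θ(n^log_b(a)) = O(n).

Answer: O(n) - Case 1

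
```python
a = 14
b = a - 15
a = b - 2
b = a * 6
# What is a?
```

Trace:
`a = 14` → a = 14
`b = a - 15` → b = -1
`a = b - 2` → a = -3
`b = a * 6` → b = -18
So a = -3

Answer: -3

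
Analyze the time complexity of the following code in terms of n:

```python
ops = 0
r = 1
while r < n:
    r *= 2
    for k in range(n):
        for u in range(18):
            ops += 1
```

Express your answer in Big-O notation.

Each loop level contributes: log n × n × 1. Multiplying the contributions gives O(n log n).

Answer: O(n log n)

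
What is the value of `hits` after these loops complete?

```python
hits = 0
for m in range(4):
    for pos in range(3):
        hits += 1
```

4 * 3 = 12
`hits` takes the values: 0 → 1 → 2 → 3 → 4 → 5 → 6 → 7 → 8 → 9 → 10 → 11 → 12

Answer: 12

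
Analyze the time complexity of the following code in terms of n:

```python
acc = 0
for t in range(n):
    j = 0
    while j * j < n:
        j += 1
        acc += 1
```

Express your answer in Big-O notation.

Each loop level contributes: n × √n. Multiplying the contributions gives O(n√n).

Answer: O(n√n)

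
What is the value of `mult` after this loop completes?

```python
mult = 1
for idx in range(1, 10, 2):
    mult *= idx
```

Product of 1, 3, 5, ... up to 9
`mult` takes the values: 1 → 3 → 15 → 105 → 945

Answer: 945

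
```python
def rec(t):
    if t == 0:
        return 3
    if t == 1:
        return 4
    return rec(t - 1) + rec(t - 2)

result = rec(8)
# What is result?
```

Build up from base cases: rec(0)=3, rec(1)=4, rec(2)=7, rec(3)=11, rec(4)=18, rec(5)=29, rec(6)=47, ..., rec(8)=123

Answer: 123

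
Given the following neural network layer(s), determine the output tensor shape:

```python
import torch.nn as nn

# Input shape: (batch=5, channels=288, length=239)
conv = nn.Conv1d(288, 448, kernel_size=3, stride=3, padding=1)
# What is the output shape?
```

Input: (5, 288, 239) -> Output: (5, 448, 80)

Answer: (5, 448, 80)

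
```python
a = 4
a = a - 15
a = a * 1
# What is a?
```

Trace:
`a = 4` → a = 4
`a = a - 15` → a = -11
`a = a * 1` → a = -11
So a = -11

Answer: -11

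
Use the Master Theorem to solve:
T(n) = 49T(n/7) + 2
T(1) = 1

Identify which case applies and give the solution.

a=49, b=7, f(n)=2. log_7(49) = 2. Since c=0 < 2, Case 1 applies: T(n) = Θ(n^log_b(a)) = O(n^2).

Answer: O(n^2) - Case 1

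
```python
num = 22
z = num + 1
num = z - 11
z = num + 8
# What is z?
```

Trace:
`num = 22` → num = 22
`z = num + 1` → z = 23
`num = z - 11` → num = 12
`z = num + 8` → z = 20
So z = 20

Answer: 20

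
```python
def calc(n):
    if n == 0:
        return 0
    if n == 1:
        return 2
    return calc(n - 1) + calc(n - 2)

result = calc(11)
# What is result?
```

Build up from base cases: calc(0)=0, calc(1)=2, calc(2)=2, calc(3)=4, calc(4)=6, calc(5)=10, calc(6)=16, ..., calc(11)=178

Answer: 178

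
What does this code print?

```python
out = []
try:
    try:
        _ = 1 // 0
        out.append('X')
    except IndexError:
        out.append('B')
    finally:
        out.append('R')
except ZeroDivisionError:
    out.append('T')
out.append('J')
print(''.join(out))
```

Execution trace: 'R' (finally) → 'T' (outer except ZeroDivisionError) → 'J' (after the try/except). Output: RTJ

Answer: RTJ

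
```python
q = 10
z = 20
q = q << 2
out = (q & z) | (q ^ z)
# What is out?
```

Trace:
`q = 10` → q = 10
`z = 20` → z = 20
`q = q << 2` → q = 40
`out = (q & z) | (q ^ z)` → out = 60
So out = 60

Answer: 60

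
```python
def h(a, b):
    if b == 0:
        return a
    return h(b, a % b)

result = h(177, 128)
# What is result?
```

h(177, 128) -> h(128, 49) -> h(49, 30) -> h(30, 19) -> h(19, 11) -> h(11, 8) -> h(8, 3) -> h(3, 2) -> h(2, 1) -> h(1, 0) -> 1

Answer: 1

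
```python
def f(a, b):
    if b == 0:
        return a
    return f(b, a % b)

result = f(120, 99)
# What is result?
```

f(120, 99) -> f(99, 21) -> f(21, 15) -> f(15, 6) -> f(6, 3) -> f(3, 0) -> 3

Answer: 3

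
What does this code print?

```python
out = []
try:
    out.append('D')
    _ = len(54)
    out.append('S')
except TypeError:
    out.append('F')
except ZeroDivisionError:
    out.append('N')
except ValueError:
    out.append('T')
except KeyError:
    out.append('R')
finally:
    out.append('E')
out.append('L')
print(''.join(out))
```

Execution trace: 'D' (try body) → 'F' (except TypeError) → 'E' (finally) → 'L' (after the try/except). Output: DFEL

Answer: DFEL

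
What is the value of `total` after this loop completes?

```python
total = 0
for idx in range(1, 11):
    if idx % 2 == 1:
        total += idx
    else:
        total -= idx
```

Add odd, subtract even
`total` takes the values: 0 → 1 → -1 → 2 → -2 → 3 → -3 → 4 → -4 → 5 → -5

Answer: -5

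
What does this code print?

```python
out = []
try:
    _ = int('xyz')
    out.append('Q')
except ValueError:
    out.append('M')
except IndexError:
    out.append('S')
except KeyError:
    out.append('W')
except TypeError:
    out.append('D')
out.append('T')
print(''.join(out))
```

Execution trace: 'M' (except ValueError) → 'T' (after the try/except). Output: MT

Answer: MT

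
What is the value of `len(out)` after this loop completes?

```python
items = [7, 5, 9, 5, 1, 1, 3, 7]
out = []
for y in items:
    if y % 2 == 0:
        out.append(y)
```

Count even numbers in [7, 5, 9, 5, 1, 1, 3, 7]
`out` takes the values: []
So `len(out)` = 0

Answer: 0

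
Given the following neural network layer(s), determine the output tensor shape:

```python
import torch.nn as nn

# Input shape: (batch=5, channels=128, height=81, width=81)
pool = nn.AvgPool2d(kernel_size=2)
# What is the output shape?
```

Input: (5, 128, 81, 81) -> Output: (5, 128, 40, 40)

Answer: (5, 128, 40, 40)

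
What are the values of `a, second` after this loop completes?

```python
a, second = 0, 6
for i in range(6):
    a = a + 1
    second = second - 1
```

a goes 0→6, second goes 6→0
`a, second` takes the values: (0, 6) → (1, 6) → (1, 5) → (2, 5) → (2, 4) → (3, 4) → (3, 3) → (4, 3) → (4, 2) → (5, 2) → (5, 1) → (6, 1) → (6, 0)

Answer: 6, 0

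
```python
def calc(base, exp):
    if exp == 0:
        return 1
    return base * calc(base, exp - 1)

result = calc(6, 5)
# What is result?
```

calc(6, 5) = 6 * 6 * 6 * 6 * 6 = 7776

Answer: 7776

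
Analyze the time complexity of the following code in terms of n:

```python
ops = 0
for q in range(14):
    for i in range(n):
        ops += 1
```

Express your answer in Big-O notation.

Each loop level contributes: 1 × n. Multiplying the contributions gives O(n).

Answer: O(n)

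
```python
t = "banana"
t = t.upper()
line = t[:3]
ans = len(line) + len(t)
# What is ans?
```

Trace:
`t = "banana"` → t = 'banana'
`t = t.upper()` → t = 'BANANA'
`line = t[:3]` → line = 'BAN'
`ans = len(line) + len(t)` → ans = 9
So ans = 9

Answer: 9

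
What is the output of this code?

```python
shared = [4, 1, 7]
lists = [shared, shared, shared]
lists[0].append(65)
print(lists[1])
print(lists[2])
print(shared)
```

Key concept: list of same reference.
Step by step:
`shared = [4, 1, 7]` → shared = [4, 1, 7]
`lists = [shared, shared, shared]` → lists = [[4, 1, 7], [4, 1, 7], [4, 1, 7]]
`lists[0].append(65)` → shared = [4, 1, 7, 65]; lists = [[4, 1, 7, 65], [4, 1, 7, 65], [4, 1, 7, 65]]
`print(lists[1])` → prints [4, 1, 7, 65]
`print(lists[2])` → prints [4, 1, 7, 65]
`print(shared)` → prints [4, 1, 7, 65]

Answer:
[4, 1, 7, 65]
[4, 1, 7, 65]
[4, 1, 7, 65]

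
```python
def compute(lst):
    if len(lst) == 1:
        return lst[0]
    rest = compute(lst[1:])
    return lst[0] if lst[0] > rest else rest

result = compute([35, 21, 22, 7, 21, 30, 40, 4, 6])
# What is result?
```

Recursive max over [35, 21, 22, 7, 21, 30, 40, 4, 6] = 40

Answer: 40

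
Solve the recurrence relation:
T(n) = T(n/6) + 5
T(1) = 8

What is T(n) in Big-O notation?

Each step divides n by 6 and adds 5. After log_6(n) steps we reach T(1)=8. So T(n) = 5·log_6(n) + 8 = O(log n).

Answer: O(log n)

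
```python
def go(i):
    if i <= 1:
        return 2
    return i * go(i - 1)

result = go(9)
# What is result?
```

go(9) = 9 * 8 * 7 * 6 * 5 * 4 * 3 * 2 * 2 = 725760

Answer: 725760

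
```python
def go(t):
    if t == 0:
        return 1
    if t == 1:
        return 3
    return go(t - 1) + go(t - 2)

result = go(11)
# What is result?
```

Build up from base cases: go(0)=1, go(1)=3, go(2)=4, go(3)=7, go(4)=11, go(5)=18, go(6)=29, ..., go(11)=322

Answer: 322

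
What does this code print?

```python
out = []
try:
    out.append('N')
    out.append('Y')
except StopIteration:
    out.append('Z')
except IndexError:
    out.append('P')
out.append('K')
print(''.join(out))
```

Execution trace: 'N' (try body) → 'Y' (try body, no exception) → 'K' (after the try/except). Output: NYK

Answer: NYK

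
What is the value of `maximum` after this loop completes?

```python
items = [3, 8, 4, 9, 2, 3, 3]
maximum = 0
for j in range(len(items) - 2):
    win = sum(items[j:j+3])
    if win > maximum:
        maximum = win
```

Max sum of 3-element window in [3, 8, 4, 9, 2, 3, 3]
`maximum` takes the values: 0 → 15 → 21

Answer: 21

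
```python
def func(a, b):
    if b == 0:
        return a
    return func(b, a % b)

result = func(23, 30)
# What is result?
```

func(23, 30) -> func(30, 23) -> func(23, 7) -> func(7, 2) -> func(2, 1) -> func(1, 0) -> 1

Answer: 1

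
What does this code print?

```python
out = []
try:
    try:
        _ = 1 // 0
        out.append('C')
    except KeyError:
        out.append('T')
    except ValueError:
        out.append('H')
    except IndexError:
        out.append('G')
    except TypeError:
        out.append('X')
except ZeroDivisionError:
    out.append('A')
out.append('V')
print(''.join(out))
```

Execution trace: 'A' (outer except ZeroDivisionError) → 'V' (after the try/except). Output: AV

Answer: AV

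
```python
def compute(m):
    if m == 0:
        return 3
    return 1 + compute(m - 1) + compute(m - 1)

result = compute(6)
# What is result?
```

compute(m) = 1 + 2·compute(m-1), compute(0)=3. Closed form: (3+1)·2^6 - 1 = 255.

Answer: 255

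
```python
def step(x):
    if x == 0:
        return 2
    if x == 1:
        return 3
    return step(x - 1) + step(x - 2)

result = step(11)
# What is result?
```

Build up from base cases: step(0)=2, step(1)=3, step(2)=5, step(3)=8, step(4)=13, step(5)=21, step(6)=34, ..., step(11)=377

Answer: 377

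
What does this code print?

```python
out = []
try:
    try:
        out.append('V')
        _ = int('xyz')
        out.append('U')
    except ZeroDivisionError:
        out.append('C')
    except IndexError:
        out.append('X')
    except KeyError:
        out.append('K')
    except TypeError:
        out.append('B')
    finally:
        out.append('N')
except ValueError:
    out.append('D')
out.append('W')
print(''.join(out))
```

Execution trace: 'V' (try body) → 'N' (finally) → 'D' (outer except ValueError) → 'W' (after the try/except). Output: VNDW

Answer: VNDW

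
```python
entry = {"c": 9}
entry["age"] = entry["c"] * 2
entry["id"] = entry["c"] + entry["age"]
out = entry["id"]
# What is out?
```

Trace:
`entry = {"c": 9}` → entry = {'c': 9}
`entry["age"] = entry["c"] * 2` → entry = {'c': 9, 'age': 18}
`entry["id"] = entry["c"] + entry["age"]` → entry = {'c': 9, 'age': 18, 'id': 27}
`out = entry["id"]` → out = 27
So out = 27

Answer: 27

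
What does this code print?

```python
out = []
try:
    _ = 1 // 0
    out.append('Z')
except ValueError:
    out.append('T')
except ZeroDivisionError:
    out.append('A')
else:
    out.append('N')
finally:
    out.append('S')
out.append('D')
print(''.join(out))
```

Execution trace: 'A' (except ZeroDivisionError) → 'S' (finally) → 'D' (after the try/except). Output: ASD

Answer: ASD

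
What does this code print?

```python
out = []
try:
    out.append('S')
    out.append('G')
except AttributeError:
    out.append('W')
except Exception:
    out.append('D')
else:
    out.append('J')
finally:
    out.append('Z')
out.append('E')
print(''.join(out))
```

Execution trace: 'S' (try body) → 'G' (try body, no exception) → 'J' (else) → 'Z' (finally) → 'E' (after the try/except). Output: SGJZE

Answer: SGJZE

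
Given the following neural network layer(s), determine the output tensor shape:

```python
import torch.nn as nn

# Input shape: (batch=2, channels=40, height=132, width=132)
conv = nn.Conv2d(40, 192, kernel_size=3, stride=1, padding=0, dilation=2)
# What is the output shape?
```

Input: (2, 40, 132, 132) -> Output: (2, 192, 128, 128)

Answer: (2, 192, 128, 128)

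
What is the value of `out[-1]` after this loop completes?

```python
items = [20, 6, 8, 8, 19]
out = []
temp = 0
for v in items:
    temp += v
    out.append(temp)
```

Cumulative sum ends at 61
`out` takes the values: [] → [20] → [20, 26] → [20, 26, 34] → [20, 26, 34, 42] → [20, 26, 34, 42, 61]
So `out[-1]` = 61

Answer: 61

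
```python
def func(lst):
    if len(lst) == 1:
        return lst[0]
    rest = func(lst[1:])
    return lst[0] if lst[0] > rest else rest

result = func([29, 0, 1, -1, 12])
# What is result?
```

Recursive max over [29, 0, 1, -1, 12] = 29

Answer: 29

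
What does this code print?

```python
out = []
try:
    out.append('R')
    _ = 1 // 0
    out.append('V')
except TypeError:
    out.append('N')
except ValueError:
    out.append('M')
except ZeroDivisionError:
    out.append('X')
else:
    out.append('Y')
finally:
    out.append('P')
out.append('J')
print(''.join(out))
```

Execution trace: 'R' (try body) → 'X' (except ZeroDivisionError) → 'P' (finally) → 'J' (after the try/except). Output: RXPJ

Answer: RXPJ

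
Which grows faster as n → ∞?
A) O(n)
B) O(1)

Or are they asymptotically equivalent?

O(n) vs O(1): Higher order terms dominate.

Answer: A) O(n) grows faster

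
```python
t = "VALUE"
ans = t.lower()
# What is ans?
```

Trace:
`t = "VALUE"` → t = 'VALUE'
`ans = t.lower()` → ans = 'value'
So ans = 'value'

Answer: 'value'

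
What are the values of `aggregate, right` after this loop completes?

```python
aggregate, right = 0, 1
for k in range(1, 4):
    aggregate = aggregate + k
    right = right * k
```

Sum and factorial of 1 to 3
`aggregate, right` takes the values: (0, 1) → (1, 1) → (3, 1) → (3, 2) → (6, 2) → (6, 6)

Answer: 6, 6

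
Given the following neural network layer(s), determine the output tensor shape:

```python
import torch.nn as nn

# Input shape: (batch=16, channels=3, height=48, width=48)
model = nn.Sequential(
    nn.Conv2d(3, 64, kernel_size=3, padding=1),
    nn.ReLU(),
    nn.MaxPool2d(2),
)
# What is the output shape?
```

Input: (16, 3, 48, 48) -> after Conv2d: (16, 64, 48, 48) -> after ReLU: (16, 64, 48, 48) -> Output: (16, 64, 24, 24)

Answer: (16, 64, 24, 24)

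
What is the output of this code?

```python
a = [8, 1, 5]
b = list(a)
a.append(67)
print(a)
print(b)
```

Key concept: list() constructor creates copy.
Step by step:
`a = [8, 1, 5]` → a = [8, 1, 5]
`b = list(a)` → b = [8, 1, 5]
`a.append(67)` → a = [8, 1, 5, 67]
`print(a)` → prints [8, 1, 5, 67]
`print(b)` → prints [8, 1, 5]

Answer:
[8, 1, 5, 67]
[8, 1, 5]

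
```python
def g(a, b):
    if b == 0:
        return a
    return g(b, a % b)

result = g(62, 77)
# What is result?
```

g(62, 77) -> g(77, 62) -> g(62, 15) -> g(15, 2) -> g(2, 1) -> g(1, 0) -> 1

Answer: 1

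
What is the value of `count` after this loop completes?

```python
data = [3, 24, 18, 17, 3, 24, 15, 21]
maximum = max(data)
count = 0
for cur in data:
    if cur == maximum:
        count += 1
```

Count of max value 24 in [3, 24, 18, 17, 3, 24, 15, 21]
`count` takes the values: 0 → 1 → 2

Answer: 2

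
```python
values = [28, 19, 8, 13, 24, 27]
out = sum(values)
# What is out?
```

Trace:
`values = [28, 19, 8, 13, 24, 27]` → values = [28, 19, 8, 13, 24, 27]
`out = sum(values)` → out = 119
So out = 119

Answer: 119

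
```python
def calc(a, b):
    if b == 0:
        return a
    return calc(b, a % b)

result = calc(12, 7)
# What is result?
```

calc(12, 7) -> calc(7, 5) -> calc(5, 2) -> calc(2, 1) -> calc(1, 0) -> 1

Answer: 1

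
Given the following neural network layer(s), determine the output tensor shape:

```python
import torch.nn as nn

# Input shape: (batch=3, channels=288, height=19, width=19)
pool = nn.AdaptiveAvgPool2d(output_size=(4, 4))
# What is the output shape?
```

Input: (3, 288, 19, 19) -> Output: (3, 288, 4, 4)

Answer: (3, 288, 4, 4)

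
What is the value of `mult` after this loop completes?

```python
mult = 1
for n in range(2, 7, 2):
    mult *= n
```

Product of even numbers 2 to 6
`mult` takes the values: 1 → 2 → 8 → 48

Answer: 48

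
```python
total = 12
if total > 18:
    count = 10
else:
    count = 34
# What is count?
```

Trace:
`total = 12` → total = 12
`if total > 18: ...` → total > 18 is False, take else branch → count = 34
So count = 34

Answer: 34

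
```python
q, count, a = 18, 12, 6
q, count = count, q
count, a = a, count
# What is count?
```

Trace:
`q, count, a = 18, 12, 6` → q = 18; count = 12; a = 6
`q, count = count, q` → q = 12; count = 18
`count, a = a, count` → count = 6; a = 18
So count = 6

Answer: 6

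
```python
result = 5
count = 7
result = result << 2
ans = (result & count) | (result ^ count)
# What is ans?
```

Trace:
`result = 5` → result = 5
`count = 7` → count = 7
`result = result << 2` → result = 20
`ans = (result & count) | (result ^ count)` → ans = 23
So ans = 23

Answer: 23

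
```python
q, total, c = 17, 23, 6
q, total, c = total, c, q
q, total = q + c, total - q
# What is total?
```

Trace:
`q, total, c = 17, 23, 6` → q = 17; total = 23; c = 6
`q, total, c = total, c, q` → q = 23; total = 6; c = 17
`q, total = q + c, total - q` → q = 40; total = -17
So total = -17

Answer: -17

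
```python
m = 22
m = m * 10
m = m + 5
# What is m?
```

Trace:
`m = 22` → m = 22
`m = m * 10` → m = 220
`m = m + 5` → m = 225
So m = 225

Answer: 225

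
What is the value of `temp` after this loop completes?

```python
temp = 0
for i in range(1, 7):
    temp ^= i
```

XOR of 1 to 6
`temp` takes the values: 0 → 1 → 3 → 0 → 4 → 1 → 7

Answer: 7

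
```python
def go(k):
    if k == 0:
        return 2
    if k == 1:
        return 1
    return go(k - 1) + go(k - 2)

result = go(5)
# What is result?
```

Build up from base cases: go(0)=2, go(1)=1, go(2)=3, go(3)=4, go(4)=7, go(5)=11

Answer: 11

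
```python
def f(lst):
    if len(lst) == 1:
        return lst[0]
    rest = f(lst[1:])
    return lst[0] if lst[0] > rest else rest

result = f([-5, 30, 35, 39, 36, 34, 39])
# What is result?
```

Recursive max over [-5, 30, 35, 39, 36, 34, 39] = 39

Answer: 39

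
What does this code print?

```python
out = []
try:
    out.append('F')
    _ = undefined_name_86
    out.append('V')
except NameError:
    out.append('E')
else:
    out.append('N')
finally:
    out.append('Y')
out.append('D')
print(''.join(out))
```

Execution trace: 'F' (try body) → 'E' (except NameError) → 'Y' (finally) → 'D' (after the try/except). Output: FEYD

Answer: FEYD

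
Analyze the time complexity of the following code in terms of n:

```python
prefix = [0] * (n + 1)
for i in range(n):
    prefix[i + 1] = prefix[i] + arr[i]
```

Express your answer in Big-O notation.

This is Prefix sum computation. Time complexity: O(n).

Answer: O(n)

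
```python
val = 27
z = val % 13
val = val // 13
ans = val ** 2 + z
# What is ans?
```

Trace:
`val = 27` → val = 27
`z = val % 13` → z = 1
`val = val // 13` → val = 2
`ans = val ** 2 + z` → ans = 5
So ans = 5

Answer: 5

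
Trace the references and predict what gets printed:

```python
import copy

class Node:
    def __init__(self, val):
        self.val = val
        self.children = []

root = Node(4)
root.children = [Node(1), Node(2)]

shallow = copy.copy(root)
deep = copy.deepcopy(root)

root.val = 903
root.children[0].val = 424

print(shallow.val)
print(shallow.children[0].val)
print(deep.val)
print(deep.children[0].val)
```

Key concept: deep copy with custom objects.
Step by step:
`root = Node(4)` → root = Node(val=4, children=[])
`root.children = [Node(1), Node(2)]` → root = Node(val=4, children=[Node(val=1, children=[]), Node(val=2, children=[])])
`shallow = copy.copy(root)` → shallow = Node(val=4, children=[Node(val=1, children=[]), Node(val=2, children=[])])
`deep = copy.deepcopy(root)` → deep = Node(val=4, children=[Node(val=1, children=[]), Node(val=2, children=[])])
`root.val = 903` → root = Node(val=903, children=[Node(val=1, children=[]), Node(val=2, children=[])])
`root.children[0].val = 424` → root = Node(val=903, children=[Node(val=424, children=[]), Node(val=2, children=[])]); shallow = Node(val=4, children=[Node(val=424, children=[]), Node(val=2, children=[])])
`print(shallow.val)` → prints 4
`print(shallow.children[0].val)` → prints 424
`print(deep.val)` → prints 4
`print(deep.children[0].val)` → prints 1

Answer:
4
424
4
1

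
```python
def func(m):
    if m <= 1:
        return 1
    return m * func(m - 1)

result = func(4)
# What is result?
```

func(4) = 4 * 3 * 2 * 1 = 24

Answer: 24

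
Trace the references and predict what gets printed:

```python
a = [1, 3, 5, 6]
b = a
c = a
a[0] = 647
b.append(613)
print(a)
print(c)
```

Key concept: multiple aliases.
Step by step:
`a = [1, 3, 5, 6]` → a = [1, 3, 5, 6]
`b = a` → b = [1, 3, 5, 6] (same object as a)
`c = a` → c = [1, 3, 5, 6] (same object as a, b)
`a[0] = 647` → a = [647, 3, 5, 6] (same object as b, c); b = [647, 3, 5, 6] (same object as a, c); c = [647, 3, 5, 6] (same object as a, b)
`b.append(613)` → a = [647, 3, 5, 6, 613] (same object as b, c); b = [647, 3, 5, 6, 613] (same object as a, c); c = [647, 3, 5, 6, 613] (same object as a, b)
`print(a)` → prints [647, 3, 5, 6, 613]
`print(c)` → prints [647, 3, 5, 6, 613]

Answer:
[647, 3, 5, 6, 613]
[647, 3, 5, 6, 613]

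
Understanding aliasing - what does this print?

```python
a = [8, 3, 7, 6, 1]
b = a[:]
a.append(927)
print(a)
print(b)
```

Key concept: slice [:] creates copy.
Step by step:
`a = [8, 3, 7, 6, 1]` → a = [8, 3, 7, 6, 1]
`b = a[:]` → b = [8, 3, 7, 6, 1]
`a.append(927)` → a = [8, 3, 7, 6, 1, 927]
`print(a)` → prints [8, 3, 7, 6, 1, 927]
`print(b)` → prints [8, 3, 7, 6, 1]

Answer:
[8, 3, 7, 6, 1, 927]
[8, 3, 7, 6, 1]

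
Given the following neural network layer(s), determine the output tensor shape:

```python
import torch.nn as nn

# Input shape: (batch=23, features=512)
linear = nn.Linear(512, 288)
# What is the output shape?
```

Input: (23, 512) -> Output: (23, 288)

Answer: (23, 288)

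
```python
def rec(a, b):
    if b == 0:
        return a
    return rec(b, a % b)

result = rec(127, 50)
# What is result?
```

rec(127, 50) -> rec(50, 27) -> rec(27, 23) -> rec(23, 4) -> rec(4, 3) -> rec(3, 1) -> rec(1, 0) -> 1

Answer: 1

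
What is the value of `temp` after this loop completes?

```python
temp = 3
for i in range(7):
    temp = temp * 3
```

Multiply by 3, 7 times: 3 * 3^7 = 6561
`temp` takes the values: 3 → 9 → 27 → 81 → 243 → 729 → 2187 → 6561

Answer: 6561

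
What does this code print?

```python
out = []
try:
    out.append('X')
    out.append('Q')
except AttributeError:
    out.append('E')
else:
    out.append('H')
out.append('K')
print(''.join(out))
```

Execution trace: 'X' (try body) → 'Q' (try body, no exception) → 'H' (else) → 'K' (after the try/except). Output: XQHK

Answer: XQHK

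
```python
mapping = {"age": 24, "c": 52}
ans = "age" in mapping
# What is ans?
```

Trace:
`mapping = {"age": 24, "c": 52}` → mapping = {'age': 24, 'c': 52}
`ans = "age" in mapping` → ans = True
So ans = True

Answer: True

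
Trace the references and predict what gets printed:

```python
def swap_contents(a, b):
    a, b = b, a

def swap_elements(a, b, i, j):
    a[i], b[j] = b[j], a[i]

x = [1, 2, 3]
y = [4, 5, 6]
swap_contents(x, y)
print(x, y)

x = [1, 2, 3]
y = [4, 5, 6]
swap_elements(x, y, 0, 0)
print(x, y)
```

Key concept: parameter rebinding vs mutation.
Step by step:
`x = [1, 2, 3]` → x = [1, 2, 3]
`y = [4, 5, 6]` → y = [4, 5, 6]
`swap_contents(x, y)` → no visible change to tracked variables
`print(x, y)` → prints [1, 2, 3] [4, 5, 6]
`x = [1, 2, 3]` → x = [1, 2, 3]
`y = [4, 5, 6]` → y = [4, 5, 6]
`swap_elements(x, y, 0, 0)` → x = [4, 2, 3]; y = [1, 5, 6]
`print(x, y)` → prints [4, 2, 3] [1, 5, 6]

Answer:
[1, 2, 3] [4, 5, 6]
[4, 2, 3] [1, 5, 6]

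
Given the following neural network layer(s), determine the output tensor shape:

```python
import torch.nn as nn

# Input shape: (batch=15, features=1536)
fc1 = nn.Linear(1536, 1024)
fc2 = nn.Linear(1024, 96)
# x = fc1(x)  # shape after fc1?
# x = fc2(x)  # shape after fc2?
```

Input: (15, 1536) -> after fc1: (15, 1024) -> Output: (15, 96)

Answer: (15, 96)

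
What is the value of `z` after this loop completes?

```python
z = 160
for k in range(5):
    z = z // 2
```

Halve 5 times: 160 // 2^5 = 5
`z` takes the values: 160 → 80 → 40 → 20 → 10 → 5

Answer: 5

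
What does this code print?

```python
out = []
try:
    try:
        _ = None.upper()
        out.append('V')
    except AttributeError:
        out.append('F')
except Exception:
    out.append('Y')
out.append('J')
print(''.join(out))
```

Execution trace: 'F' (inner except AttributeError) → 'J' (after the try/except). Output: FJ

Answer: FJ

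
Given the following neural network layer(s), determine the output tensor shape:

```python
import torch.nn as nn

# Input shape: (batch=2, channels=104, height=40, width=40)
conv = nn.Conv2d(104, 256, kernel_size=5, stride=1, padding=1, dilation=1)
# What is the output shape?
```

Input: (2, 104, 40, 40) -> Output: (2, 256, 38, 38)

Answer: (2, 256, 38, 38)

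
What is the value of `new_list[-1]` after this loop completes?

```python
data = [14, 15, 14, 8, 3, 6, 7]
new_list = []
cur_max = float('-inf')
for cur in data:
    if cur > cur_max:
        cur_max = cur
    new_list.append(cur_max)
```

Running max ends at 15
`new_list` takes the values: [] → [14] → [14, 15] → [14, 15, 15] → [14, 15, 15, 15] → [14, 15, 15, 15, 15] → [14, 15, 15, 15, 15, 15] → [14, 15, 15, 15, 15, 15, 15]
So `new_list[-1]` = 15

Answer: 15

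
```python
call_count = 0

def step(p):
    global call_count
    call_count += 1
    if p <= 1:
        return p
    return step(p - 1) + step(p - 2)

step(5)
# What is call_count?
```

Calls(p) = 1 + Calls(p-1) + Calls(p-2); Calls(0)=Calls(1)=1. For p=5 this gives 15.

Answer: 15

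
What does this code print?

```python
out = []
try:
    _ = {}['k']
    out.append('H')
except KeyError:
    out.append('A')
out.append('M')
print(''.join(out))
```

Execution trace: 'A' (except KeyError) → 'M' (after the try/except). Output: AM

Answer: AM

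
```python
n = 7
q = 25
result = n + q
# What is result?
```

Trace:
`n = 7` → n = 7
`q = 25` → q = 25
`result = n + q` → result = 32
So result = 32

Answer: 32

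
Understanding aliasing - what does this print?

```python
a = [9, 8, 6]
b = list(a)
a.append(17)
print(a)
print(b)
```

Key concept: list() constructor creates copy.
Step by step:
`a = [9, 8, 6]` → a = [9, 8, 6]
`b = list(a)` → b = [9, 8, 6]
`a.append(17)` → a = [9, 8, 6, 17]
`print(a)` → prints [9, 8, 6, 17]
`print(b)` → prints [9, 8, 6]

Answer:
[9, 8, 6, 17]
[9, 8, 6]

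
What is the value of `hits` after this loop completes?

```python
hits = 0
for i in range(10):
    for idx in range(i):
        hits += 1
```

Triangle number: 0+1+2+...+9
`hits` takes the values: 0 → 1 → 2 → 3 → 4 → 5 → 6 → 7 → 8 → 9 → 10 → 11 → 12 → 13 → 14 → 15 → 16 → 17 → 18 → 19 → 20 → 21 → 22 → 23 → 24 → 25 → 26 → 27 → 28 → 29 → … → 41 → 42 → 43 → 44 → 45

Answer: 45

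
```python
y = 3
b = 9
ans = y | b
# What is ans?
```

Trace:
`y = 3` → y = 3
`b = 9` → b = 9
`ans = y | b` → ans = 11
So ans = 11

Answer: 11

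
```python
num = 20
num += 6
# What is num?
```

Trace:
`num = 20` → num = 20
`num += 6` → num = 26
So num = 26

Answer: 26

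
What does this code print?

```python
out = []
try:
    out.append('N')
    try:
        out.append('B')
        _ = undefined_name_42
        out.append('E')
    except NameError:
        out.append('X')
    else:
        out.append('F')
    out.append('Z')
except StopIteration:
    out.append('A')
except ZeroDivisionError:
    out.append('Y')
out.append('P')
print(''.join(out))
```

Execution trace: 'N' (try body) → 'B' (inner try body) → 'X' (inner except NameError) → 'Z' (try body, no exception) → 'P' (after the try/except). Output: NBXZP

Answer: NBXZP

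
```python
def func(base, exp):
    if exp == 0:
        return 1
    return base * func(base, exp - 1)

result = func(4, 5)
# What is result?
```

func(4, 5) = 4 * 4 * 4 * 4 * 4 = 1024

Answer: 1024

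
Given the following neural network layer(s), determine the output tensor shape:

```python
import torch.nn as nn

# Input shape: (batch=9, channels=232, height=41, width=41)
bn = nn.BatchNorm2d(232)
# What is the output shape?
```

Input: (9, 232, 41, 41) -> Output: (9, 232, 41, 41)

Answer: (9, 232, 41, 41)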